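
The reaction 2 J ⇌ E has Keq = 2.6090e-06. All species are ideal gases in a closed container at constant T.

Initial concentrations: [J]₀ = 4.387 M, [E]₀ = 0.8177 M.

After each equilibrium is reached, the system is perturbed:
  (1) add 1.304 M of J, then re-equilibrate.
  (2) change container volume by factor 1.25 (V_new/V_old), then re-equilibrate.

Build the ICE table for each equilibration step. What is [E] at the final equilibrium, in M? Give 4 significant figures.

Q₀ = 0.04249 vs Keq = 2.6090e-06 ⇒ Q>K, reverse
Step 1:
                   J          E
  Initial      4.387     0.8177
  Change       1.635    -0.8176
  Equil        6.022 9.4621e-05
  solve Keq expr → x = -0.8176; check Q = 2.6090e-06
Then add 1.304 M of J.
Step 2:
                   J          E
  Initial      7.326 9.4621e-05
  Change  -9.0819e-05 4.5410e-05
  Equil        7.326 1.4003e-04
  solve Keq expr → x = 4.5410e-05; check Q = 2.6090e-06
Then change container volume by factor 1.25 (V_new/V_old).
Step 3:
                   J          E
  Initial      5.861 1.1202e-04
  Change  4.4807e-05 -2.2403e-05
  Equil        5.861 8.9621e-05
  solve Keq expr → x = -2.2403e-05; check Q = 2.6090e-06

[E]_eq = 8.9621e-05 M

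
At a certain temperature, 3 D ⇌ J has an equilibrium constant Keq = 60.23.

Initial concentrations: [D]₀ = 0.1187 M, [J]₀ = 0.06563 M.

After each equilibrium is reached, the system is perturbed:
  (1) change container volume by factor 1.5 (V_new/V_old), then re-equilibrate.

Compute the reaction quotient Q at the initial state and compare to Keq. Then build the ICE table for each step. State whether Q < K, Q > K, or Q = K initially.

Q₀ = 39.24; Q < K (proceeds forward)

Q₀ = 39.24 vs Keq = 60.23 ⇒ Q<K, forward
Step 1:
                  D         J
  Initial    0.1187   0.06563
  Change    -0.0135  0.004499
  Equil      0.1052   0.07013
  solve Keq expr → x = 0.004499; check Q = 60.23
Then change container volume by factor 1.5 (V_new/V_old).
Step 2:
                  D         J
  Initial   0.07014   0.04675
  Change    0.01772 -0.005907
  Equil     0.08786   0.04085
  solve Keq expr → x = -0.005907; check Q = 60.23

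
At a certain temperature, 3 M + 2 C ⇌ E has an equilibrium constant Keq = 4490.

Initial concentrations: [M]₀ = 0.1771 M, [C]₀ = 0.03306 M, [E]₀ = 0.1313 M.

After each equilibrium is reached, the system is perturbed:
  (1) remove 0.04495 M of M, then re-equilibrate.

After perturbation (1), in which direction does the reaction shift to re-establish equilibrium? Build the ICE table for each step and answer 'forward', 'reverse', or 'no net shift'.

Q₀ = 2.1627e+04 vs Keq = 4490 ⇒ Q>K, reverse
Step 1:
                    M           C           E
  init         0.1771     0.03306      0.1313
  Δ           0.03184     0.02123    -0.01061
  eq           0.2089     0.05429      0.1207
  solve Keq expr → x = -0.01061; check Q = 4490
Then remove 0.04495 M of M.
Step 2:
                    M           C           E
  init          0.164     0.05429      0.1207
  Δ           0.01709     0.01139   -0.005696
  eq           0.1811     0.06568       0.115
  solve Keq expr → x = -0.005696; check Q = 4490

Direction: reverse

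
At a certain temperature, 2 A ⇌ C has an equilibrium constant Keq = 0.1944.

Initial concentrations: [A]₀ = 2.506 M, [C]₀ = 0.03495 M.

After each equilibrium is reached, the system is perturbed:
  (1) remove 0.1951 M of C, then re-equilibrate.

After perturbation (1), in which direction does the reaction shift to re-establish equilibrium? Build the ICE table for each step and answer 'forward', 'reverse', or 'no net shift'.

Q₀ = 0.005565 vs Keq = 0.1944 ⇒ Q<K, forward
Step 1:
                    A           C
  I             2.506     0.03495
  C           -0.9147      0.4573
  E             1.591      0.4923
  solve Keq expr → x = 0.4573; check Q = 0.1944
Then remove 0.1951 M of C.
Step 2:
                    A           C
  I             1.591      0.2972
  C             -0.18     0.09001
  E             1.411      0.3872
  solve Keq expr → x = 0.09001; check Q = 0.1944

Direction: forward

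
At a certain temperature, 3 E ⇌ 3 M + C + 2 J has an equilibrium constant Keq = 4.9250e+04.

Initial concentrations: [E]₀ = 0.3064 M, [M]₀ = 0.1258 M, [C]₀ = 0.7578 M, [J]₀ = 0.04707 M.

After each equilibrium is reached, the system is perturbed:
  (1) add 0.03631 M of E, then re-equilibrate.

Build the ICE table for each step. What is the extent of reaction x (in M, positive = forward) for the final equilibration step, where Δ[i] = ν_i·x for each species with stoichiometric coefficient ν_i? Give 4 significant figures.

x = 0.01187 M

Q₀ = 1.1620e-04 vs Keq = 4.9250e+04 ⇒ Q<K, forward
Step 1:
                   E          M          C          J
  I           0.3064     0.1258     0.7578    0.04707
  C           -0.302      0.302     0.1007     0.2013
  E         0.004383     0.4278     0.8585     0.2484
  solve Keq expr → x = 0.1007; check Q = 4.9250e+04
Then add 0.03631 M of E.
Step 2:
                   E          M          C          J
  I          0.04069     0.4278     0.8585     0.2484
  C         -0.03562    0.03562    0.01187    0.02375
  E          0.00507     0.4634     0.8703     0.2722
  solve Keq expr → x = 0.01187; check Q = 4.9250e+04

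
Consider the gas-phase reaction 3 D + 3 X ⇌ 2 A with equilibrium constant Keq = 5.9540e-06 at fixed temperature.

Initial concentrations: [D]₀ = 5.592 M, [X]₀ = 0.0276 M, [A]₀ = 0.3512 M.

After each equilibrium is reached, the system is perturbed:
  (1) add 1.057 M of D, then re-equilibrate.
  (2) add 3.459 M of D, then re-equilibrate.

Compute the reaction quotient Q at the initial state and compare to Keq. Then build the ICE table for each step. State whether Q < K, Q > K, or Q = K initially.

Q₀ = 33.55; Q > K (proceeds reverse)

Q₀ = 33.55 vs Keq = 5.9540e-06 ⇒ Q>K, reverse
Step 1:
                  D         X         A
  Initial     5.592    0.0276    0.3512
  Change     0.5054    0.5054   -0.3369
  Equil       6.097     0.533   0.01429
  solve Keq expr → x = -0.1685; check Q = 5.9540e-06
Then add 1.057 M of D.
Step 2:
                  D         X         A
  Initial     7.154     0.533   0.01429
  Change  -0.005369 -0.005369   0.00358
  Equil       7.149    0.5276   0.01787
  solve Keq expr → x = 0.00179; check Q = 5.9540e-06
Then add 3.459 M of D.
Step 3:
                  D         X         A
  Initial     10.61    0.5276   0.01787
  Change   -0.01894  -0.01894   0.01263
  Equil       10.59    0.5086    0.0305
  solve Keq expr → x = 0.006314; check Q = 5.9540e-06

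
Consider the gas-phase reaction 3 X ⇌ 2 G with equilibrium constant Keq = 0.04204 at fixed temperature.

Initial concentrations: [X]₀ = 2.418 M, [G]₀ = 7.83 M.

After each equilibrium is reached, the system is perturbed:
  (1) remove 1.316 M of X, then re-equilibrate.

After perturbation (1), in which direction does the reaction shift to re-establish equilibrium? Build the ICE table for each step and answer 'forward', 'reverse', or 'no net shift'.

Q₀ = 4.337 vs Keq = 0.04204 ⇒ Q>K, reverse
Step 1:
                    X           G
  I             2.418        7.83
  C             5.234       -3.49
  E             7.652        4.34
  solve Keq expr → x = -1.745; check Q = 0.04204
Then remove 1.316 M of X.
Step 2:
                    X           G
  I             6.336        4.34
  C            0.7315     -0.4877
  E             7.068       3.853
  solve Keq expr → x = -0.2438; check Q = 0.04204

Direction: reverse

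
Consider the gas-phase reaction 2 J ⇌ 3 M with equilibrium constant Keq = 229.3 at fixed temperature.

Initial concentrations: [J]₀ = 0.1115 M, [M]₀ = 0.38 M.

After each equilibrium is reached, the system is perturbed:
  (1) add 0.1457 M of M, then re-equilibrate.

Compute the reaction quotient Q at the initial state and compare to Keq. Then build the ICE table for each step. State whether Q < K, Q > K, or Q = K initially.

Q₀ = 4.414 vs Keq = 229.3 ⇒ Q<K, forward
Step 1:
                  J         M
  I          0.1115      0.38
  C        -0.08737    0.1311
  E         0.02413    0.5111
  solve Keq expr → x = 0.04369; check Q = 229.3
Then add 0.1457 M of M.
Step 2:
                  J         M
  I         0.02413    0.6568
  C        0.009843  -0.01476
  E         0.03397     0.642
  solve Keq expr → x = -0.004921; check Q = 229.3

Q₀ = 4.414; Q < K (proceeds forward)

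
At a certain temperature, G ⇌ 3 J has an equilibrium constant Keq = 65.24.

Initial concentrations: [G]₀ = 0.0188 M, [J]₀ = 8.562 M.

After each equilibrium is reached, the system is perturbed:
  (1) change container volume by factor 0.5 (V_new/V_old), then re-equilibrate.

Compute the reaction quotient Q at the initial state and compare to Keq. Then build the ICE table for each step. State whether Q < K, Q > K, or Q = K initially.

Q₀ = 3.3386e+04; Q > K (proceeds reverse)

Q₀ = 3.3386e+04 vs Keq = 65.24 ⇒ Q>K, reverse
Step 1:
                    G           J
  init         0.0188       8.562
  Δ              1.36      -4.081
  eq            1.379       4.481
  solve Keq expr → x = -1.36; check Q = 65.24
Then change container volume by factor 0.5 (V_new/V_old).
Step 2:
                    G           J
  init          2.758       8.962
  Δ            0.9166       -2.75
  eq            3.675       6.212
  solve Keq expr → x = -0.9166; check Q = 65.24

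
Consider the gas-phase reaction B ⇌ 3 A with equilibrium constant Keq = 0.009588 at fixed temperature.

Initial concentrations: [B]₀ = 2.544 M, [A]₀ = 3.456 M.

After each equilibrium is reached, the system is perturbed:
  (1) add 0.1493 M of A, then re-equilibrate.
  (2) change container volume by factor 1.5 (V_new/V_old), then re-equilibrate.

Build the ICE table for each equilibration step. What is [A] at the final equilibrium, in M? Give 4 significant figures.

[A]_eq = 0.2845 M

Q₀ = 16.23 vs Keq = 0.009588 ⇒ Q>K, reverse
Step 1:
                   B          A
  init         2.544      3.456
  Δ            1.044     -3.131
  eq           3.588     0.3252
  solve Keq expr → x = -1.044; check Q = 0.009588
Then add 0.1493 M of A.
Step 2:
                   B          A
  init         3.588     0.4745
  Δ          0.04927    -0.1478
  eq           3.637     0.3267
  solve Keq expr → x = -0.04927; check Q = 0.009588
Then change container volume by factor 1.5 (V_new/V_old).
Step 3:
                   B          A
  init         2.425     0.2178
  Δ         -0.02224    0.06672
  eq           2.402     0.2845
  solve Keq expr → x = 0.02224; check Q = 0.009588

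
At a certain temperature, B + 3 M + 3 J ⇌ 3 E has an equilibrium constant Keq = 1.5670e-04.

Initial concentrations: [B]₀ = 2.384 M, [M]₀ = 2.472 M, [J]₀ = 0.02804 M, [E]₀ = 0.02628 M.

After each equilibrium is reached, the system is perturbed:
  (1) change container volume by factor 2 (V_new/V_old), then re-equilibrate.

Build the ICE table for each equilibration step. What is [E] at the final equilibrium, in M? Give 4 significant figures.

Q₀ = 0.02286 vs Keq = 1.5670e-04 ⇒ Q>K, reverse
Step 1:
                   B          M          J          E
  I            2.384      2.472    0.02804    0.02628
  C         0.006005    0.01801    0.01801   -0.01801
  E             2.39       2.49    0.04605   0.008266
  solve Keq expr → x = -0.006005; check Q = 1.5670e-04
Then change container volume by factor 2 (V_new/V_old).
Step 2:
                   B          M          J          E
  I            1.195      1.245    0.02303   0.004133
  C       7.7451e-04   0.002324   0.002324  -0.002324
  E            1.196      1.247    0.02535   0.001809
  solve Keq expr → x = -7.7451e-04; check Q = 1.5670e-04

[E]_eq = 0.001809 M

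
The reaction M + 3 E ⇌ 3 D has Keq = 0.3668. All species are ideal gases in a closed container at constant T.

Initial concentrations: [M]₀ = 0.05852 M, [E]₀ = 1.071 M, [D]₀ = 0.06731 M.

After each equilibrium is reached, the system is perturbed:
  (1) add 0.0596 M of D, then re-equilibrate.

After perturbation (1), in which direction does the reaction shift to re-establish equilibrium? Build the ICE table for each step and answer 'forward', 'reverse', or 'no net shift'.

Direction: reverse

Q₀ = 0.004242 vs Keq = 0.3668 ⇒ Q<K, forward
Step 1:
                  M         E         D
  init      0.05852     1.071   0.06731
  Δ        -0.03893   -0.1168    0.1168
  eq        0.01959    0.9542    0.1841
  solve Keq expr → x = 0.03893; check Q = 0.3668
Then add 0.0596 M of D.
Step 2:
                  M         E         D
  init      0.01959    0.9542    0.2437
  Δ        0.009318   0.02795  -0.02795
  eq         0.0289    0.9822    0.2158
  solve Keq expr → x = -0.009318; check Q = 0.3668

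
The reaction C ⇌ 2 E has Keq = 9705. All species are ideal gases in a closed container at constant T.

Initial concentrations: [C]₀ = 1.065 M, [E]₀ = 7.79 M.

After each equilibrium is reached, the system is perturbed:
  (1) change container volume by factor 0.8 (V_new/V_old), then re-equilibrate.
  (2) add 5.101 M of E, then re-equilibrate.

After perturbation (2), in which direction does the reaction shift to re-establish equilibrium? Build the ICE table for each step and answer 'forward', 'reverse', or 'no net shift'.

Q₀ = 56.98 vs Keq = 9705 ⇒ Q<K, forward
Step 1:
                   C          E
  I            1.065       7.79
  C           -1.055       2.11
  E           0.0101        9.9
  solve Keq expr → x = 1.055; check Q = 9705
Then change container volume by factor 0.8 (V_new/V_old).
Step 2:
                   C          E
  I          0.01262      12.37
  C          0.00314   -0.00628
  E          0.01576      12.37
  solve Keq expr → x = -0.00314; check Q = 9705
Then add 5.101 M of E.
Step 3:
                   C          E
  I          0.01576      17.47
  C          0.01557   -0.03114
  E          0.03133      17.44
  solve Keq expr → x = -0.01557; check Q = 9705

Direction: reverse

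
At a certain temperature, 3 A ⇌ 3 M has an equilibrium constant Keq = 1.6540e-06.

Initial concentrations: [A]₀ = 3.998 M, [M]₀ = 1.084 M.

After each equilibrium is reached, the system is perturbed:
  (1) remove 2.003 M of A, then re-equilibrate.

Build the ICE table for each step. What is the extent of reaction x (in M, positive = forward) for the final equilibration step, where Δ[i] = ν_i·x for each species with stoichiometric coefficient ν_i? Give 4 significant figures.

Q₀ = 0.01993 vs Keq = 1.6540e-06 ⇒ Q>K, reverse
Step 1:
                  A         M
  init        3.998     1.084
  Δ           1.025    -1.025
  eq          5.023    0.0594
  solve Keq expr → x = -0.3415; check Q = 1.6540e-06
Then remove 2.003 M of A.
Step 2:
                  A         M
  init         3.02    0.0594
  Δ         0.02341  -0.02341
  eq          3.043   0.03599
  solve Keq expr → x = -0.007804; check Q = 1.6540e-06

x = -0.007804 M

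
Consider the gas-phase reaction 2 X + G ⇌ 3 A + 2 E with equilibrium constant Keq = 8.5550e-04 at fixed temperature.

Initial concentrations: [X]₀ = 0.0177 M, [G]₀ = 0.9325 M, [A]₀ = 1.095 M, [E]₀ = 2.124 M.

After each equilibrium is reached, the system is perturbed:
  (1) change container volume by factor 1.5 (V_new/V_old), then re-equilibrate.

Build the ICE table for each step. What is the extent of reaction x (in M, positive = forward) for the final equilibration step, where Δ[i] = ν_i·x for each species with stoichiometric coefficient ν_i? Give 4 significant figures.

x = 0.004069 M

Q₀ = 2.0275e+04 vs Keq = 8.5550e-04 ⇒ Q>K, reverse
Step 1:
                   X          G          A          E
  Initial     0.0177     0.9325      1.095      2.124
  Change      0.6873     0.3436     -1.031    -0.6873
  Equil        0.705      1.276    0.06406      1.437
  solve Keq expr → x = -0.3436; check Q = 8.5550e-04
Then change container volume by factor 1.5 (V_new/V_old).
Step 2:
                   X          G          A          E
  Initial       0.47     0.8508    0.04271     0.9578
  Change   -0.008139  -0.004069    0.01221   0.008139
  Equil       0.4619     0.8467    0.05491     0.9659
  solve Keq expr → x = 0.004069; check Q = 8.5550e-04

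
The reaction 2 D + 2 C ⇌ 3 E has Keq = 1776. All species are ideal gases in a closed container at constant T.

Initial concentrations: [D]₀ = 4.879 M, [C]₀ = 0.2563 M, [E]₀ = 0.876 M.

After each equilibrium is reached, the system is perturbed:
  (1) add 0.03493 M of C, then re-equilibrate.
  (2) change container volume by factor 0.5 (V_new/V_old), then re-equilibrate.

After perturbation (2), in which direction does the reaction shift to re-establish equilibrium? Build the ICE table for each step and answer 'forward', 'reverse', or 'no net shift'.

Direction: forward

Q₀ = 0.4299 vs Keq = 1776 ⇒ Q<K, forward
Step 1:
                   D          C          E
  init         4.879     0.2563      0.876
  Δ          -0.2491    -0.2491     0.3737
  eq            4.63    0.00716       1.25
  solve Keq expr → x = 0.1246; check Q = 1776
Then add 0.03493 M of C.
Step 2:
                   D          C          E
  init          4.63    0.04209       1.25
  Δ         -0.03442   -0.03442    0.05164
  eq           4.595   0.007666      1.301
  solve Keq expr → x = 0.01721; check Q = 1776
Then change container volume by factor 0.5 (V_new/V_old).
Step 3:
                   D          C          E
  init         9.191    0.01533      2.603
  Δ        -0.004443  -0.004443   0.006665
  eq           9.186    0.01089      2.609
  solve Keq expr → x = 0.002222; check Q = 1776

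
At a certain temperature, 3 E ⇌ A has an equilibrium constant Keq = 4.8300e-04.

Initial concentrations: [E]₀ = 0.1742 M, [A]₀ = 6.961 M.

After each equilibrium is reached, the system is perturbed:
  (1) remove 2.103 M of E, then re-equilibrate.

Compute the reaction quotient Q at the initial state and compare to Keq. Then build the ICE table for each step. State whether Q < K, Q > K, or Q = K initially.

Q₀ = 1317; Q > K (proceeds reverse)

Q₀ = 1317 vs Keq = 4.8300e-04 ⇒ Q>K, reverse
Step 1:
                  E         A
  Initial    0.1742     6.961
  Change       15.4    -5.135
  Equil       15.58     1.826
  solve Keq expr → x = -5.135; check Q = 4.8300e-04
Then remove 2.103 M of E.
Step 2:
                  E         A
  Initial     13.48     1.826
  Change      1.043   -0.3478
  Equil       14.52     1.478
  solve Keq expr → x = -0.3478; check Q = 4.8300e-04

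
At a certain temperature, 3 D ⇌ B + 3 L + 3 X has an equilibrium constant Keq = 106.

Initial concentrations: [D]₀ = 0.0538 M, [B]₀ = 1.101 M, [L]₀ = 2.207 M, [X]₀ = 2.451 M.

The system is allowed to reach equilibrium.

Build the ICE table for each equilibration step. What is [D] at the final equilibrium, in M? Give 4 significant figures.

[D]_eq = 0.6277 M

Q₀ = 1.1191e+06 vs Keq = 106 ⇒ Q>K, reverse
Step 1:
                   D          B          L          X
  Initial     0.0538      1.101      2.207      2.451
  Change      0.5739    -0.1913    -0.5739    -0.5739
  Equil       0.6277     0.9097      1.633      1.877
  solve Keq expr → x = -0.1913; check Q = 106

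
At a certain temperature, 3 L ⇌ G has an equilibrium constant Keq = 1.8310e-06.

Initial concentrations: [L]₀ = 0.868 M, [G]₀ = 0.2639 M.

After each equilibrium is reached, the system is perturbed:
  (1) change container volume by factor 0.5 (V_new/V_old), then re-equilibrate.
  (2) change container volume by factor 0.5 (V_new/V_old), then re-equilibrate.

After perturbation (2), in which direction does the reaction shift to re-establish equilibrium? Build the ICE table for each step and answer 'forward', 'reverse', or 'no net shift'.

Q₀ = 0.4035 vs Keq = 1.8310e-06 ⇒ Q>K, reverse
Step 1:
                   L          G
  I            0.868     0.2639
  C           0.7917    -0.2639
  E             1.66 8.3706e-06
  solve Keq expr → x = -0.2639; check Q = 1.8310e-06
Then change container volume by factor 0.5 (V_new/V_old).
Step 2:
                   L          G
  I            3.319 1.6741e-05
  C       -1.5064e-04 5.0215e-05
  E            3.319 6.6956e-05
  solve Keq expr → x = 5.0215e-05; check Q = 1.8310e-06
Then change container volume by factor 0.5 (V_new/V_old).
Step 3:
                   L          G
  I            6.638 1.3391e-04
  C        -0.001204 4.0144e-04
  E            6.637 5.3536e-04
  solve Keq expr → x = 4.0144e-04; check Q = 1.8310e-06

Direction: forward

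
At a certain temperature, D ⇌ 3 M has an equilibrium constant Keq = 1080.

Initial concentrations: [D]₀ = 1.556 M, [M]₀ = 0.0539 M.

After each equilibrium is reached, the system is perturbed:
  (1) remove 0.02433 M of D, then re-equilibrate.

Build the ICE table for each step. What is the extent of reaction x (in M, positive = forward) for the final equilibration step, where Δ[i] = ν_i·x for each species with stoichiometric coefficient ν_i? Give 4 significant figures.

Q₀ = 1.0064e-04 vs Keq = 1080 ⇒ Q<K, forward
Step 1:
                   D          M
  I            1.556     0.0539
  C           -1.473      4.419
  E          0.08288      4.473
  solve Keq expr → x = 1.473; check Q = 1080
Then remove 0.02433 M of D.
Step 2:
                   D          M
  I          0.05855      4.473
  C          0.02089   -0.06268
  E          0.07944      4.411
  solve Keq expr → x = -0.02089; check Q = 1080

x = -0.02089 M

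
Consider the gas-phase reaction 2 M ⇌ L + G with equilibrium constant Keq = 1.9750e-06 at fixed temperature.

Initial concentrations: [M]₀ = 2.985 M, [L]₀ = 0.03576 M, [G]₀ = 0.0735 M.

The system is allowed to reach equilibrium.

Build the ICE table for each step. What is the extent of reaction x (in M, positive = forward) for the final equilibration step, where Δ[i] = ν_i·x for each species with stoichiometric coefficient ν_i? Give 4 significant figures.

x = -0.03528 M

Q₀ = 2.9498e-04 vs Keq = 1.9750e-06 ⇒ Q>K, reverse
Step 1:
                  M         L         G
  Initial     2.985   0.03576    0.0735
  Change    0.07056  -0.03528  -0.03528
  Equil       3.056 4.8242e-04   0.03822
  solve Keq expr → x = -0.03528; check Q = 1.9750e-06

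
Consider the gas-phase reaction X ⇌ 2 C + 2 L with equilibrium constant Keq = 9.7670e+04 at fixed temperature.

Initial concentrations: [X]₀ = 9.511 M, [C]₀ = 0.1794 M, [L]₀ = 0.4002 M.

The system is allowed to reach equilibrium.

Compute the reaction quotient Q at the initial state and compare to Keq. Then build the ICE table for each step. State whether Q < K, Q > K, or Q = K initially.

Q₀ = 5.4197e-04; Q < K (proceeds forward)

Q₀ = 5.4197e-04 vs Keq = 9.7670e+04 ⇒ Q<K, forward
Step 1:
                    X           C           L
  init          9.511      0.1794      0.4002
  Δ            -8.567       17.13       17.13
  eq           0.9437       17.31       17.53
  solve Keq expr → x = 8.567; check Q = 9.7670e+04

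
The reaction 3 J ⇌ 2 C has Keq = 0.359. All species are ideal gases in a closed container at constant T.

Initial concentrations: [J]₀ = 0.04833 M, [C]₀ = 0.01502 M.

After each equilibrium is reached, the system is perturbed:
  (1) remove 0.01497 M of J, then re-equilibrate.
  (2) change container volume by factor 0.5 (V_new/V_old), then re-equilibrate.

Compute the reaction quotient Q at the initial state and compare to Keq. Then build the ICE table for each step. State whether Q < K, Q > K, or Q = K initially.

Q₀ = 1.998 vs Keq = 0.359 ⇒ Q>K, reverse
Step 1:
                   J          C
  Initial    0.04833    0.01502
  Change    0.009901  -0.006601
  Equil      0.05823   0.008419
  solve Keq expr → x = -0.0033; check Q = 0.359
Then remove 0.01497 M of J.
Step 2:
                   J          C
  Initial    0.04326   0.008419
  Change    0.003532  -0.002355
  Equil      0.04679   0.006065
  solve Keq expr → x = -0.001177; check Q = 0.359
Then change container volume by factor 0.5 (V_new/V_old).
Step 3:
                   J          C
  Initial    0.09359    0.01213
  Change   -0.005358   0.003572
  Equil      0.08823     0.0157
  solve Keq expr → x = 0.001786; check Q = 0.359

Q₀ = 1.998; Q > K (proceeds reverse)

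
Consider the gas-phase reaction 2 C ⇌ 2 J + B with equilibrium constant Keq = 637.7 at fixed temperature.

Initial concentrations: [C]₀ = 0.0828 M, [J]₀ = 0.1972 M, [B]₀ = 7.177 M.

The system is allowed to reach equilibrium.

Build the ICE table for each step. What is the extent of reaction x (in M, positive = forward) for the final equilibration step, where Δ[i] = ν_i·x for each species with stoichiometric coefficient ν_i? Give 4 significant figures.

x = 0.02795 M

Q₀ = 40.71 vs Keq = 637.7 ⇒ Q<K, forward
Step 1:
                   C          J          B
  init        0.0828     0.1972      7.177
  Δ          -0.0559     0.0559    0.02795
  eq          0.0269     0.2531      7.205
  solve Keq expr → x = 0.02795; check Q = 637.7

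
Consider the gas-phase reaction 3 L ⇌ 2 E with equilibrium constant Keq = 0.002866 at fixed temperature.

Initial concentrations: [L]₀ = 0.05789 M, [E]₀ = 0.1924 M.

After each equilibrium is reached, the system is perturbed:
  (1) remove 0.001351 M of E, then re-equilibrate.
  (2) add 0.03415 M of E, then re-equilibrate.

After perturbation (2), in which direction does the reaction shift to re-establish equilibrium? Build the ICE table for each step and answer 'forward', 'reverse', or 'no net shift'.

Q₀ = 190.8 vs Keq = 0.002866 ⇒ Q>K, reverse
Step 1:
                    L           E
  init        0.05789      0.1924
  Δ            0.2733     -0.1822
  eq           0.3312      0.0102
  solve Keq expr → x = -0.0911; check Q = 0.002866
Then remove 0.001351 M of E.
Step 2:
                    L           E
  init         0.3312    0.008852
  Δ         -0.001895    0.001264
  eq           0.3293     0.01012
  solve Keq expr → x = 6.3177e-04; check Q = 0.002866
Then add 0.03415 M of E.
Step 3:
                    L           E
  init         0.3293     0.04427
  Δ            0.0478    -0.03187
  eq           0.3771      0.0124
  solve Keq expr → x = -0.01593; check Q = 0.002866

Direction: reverse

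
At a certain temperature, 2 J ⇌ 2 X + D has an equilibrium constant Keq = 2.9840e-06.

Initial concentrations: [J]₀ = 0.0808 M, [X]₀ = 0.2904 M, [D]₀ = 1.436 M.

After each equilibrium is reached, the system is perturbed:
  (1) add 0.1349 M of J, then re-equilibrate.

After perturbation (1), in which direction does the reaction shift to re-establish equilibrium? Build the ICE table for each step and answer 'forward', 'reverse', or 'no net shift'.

Direction: forward

Q₀ = 18.55 vs Keq = 2.9840e-06 ⇒ Q>K, reverse
Step 1:
                   J          X          D
  I           0.0808     0.2904      1.436
  C           0.2898    -0.2898    -0.1449
  E           0.3706 5.6347e-04      1.291
  solve Keq expr → x = -0.1449; check Q = 2.9840e-06
Then add 0.1349 M of J.
Step 2:
                   J          X          D
  I           0.5055 5.6347e-04      1.291
  C       -2.0474e-04 2.0474e-04 1.0237e-04
  E           0.5053 7.6821e-04      1.291
  solve Keq expr → x = 1.0237e-04; check Q = 2.9840e-06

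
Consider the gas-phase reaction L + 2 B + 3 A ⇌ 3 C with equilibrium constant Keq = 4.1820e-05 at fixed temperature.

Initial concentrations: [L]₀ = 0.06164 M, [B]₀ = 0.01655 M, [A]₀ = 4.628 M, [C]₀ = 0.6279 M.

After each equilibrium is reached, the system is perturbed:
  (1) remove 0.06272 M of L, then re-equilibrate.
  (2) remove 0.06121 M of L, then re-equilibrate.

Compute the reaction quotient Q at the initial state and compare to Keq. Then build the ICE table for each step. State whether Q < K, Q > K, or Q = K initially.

Q₀ = 147.9; Q > K (proceeds reverse)

Q₀ = 147.9 vs Keq = 4.1820e-05 ⇒ Q>K, reverse
Step 1:
                  L         B         A         C
  init      0.06164   0.01655     4.628    0.6279
  Δ          0.1889    0.3778    0.5668   -0.5668
  eq         0.2506    0.3944     5.195   0.06113
  solve Keq expr → x = -0.1889; check Q = 4.1820e-05
Then remove 0.06272 M of L.
Step 2:
                  L         B         A         C
  init       0.1878    0.3944     5.195   0.06113
  Δ        0.001687  0.003374   0.00506  -0.00506
  eq         0.1895    0.3978       5.2   0.05607
  solve Keq expr → x = -0.001687; check Q = 4.1820e-05
Then remove 0.06121 M of L.
Step 3:
                  L         B         A         C
  init       0.1283    0.3978       5.2   0.05607
  Δ        0.002058  0.004116  0.006174 -0.006174
  eq         0.1304    0.4019     5.206    0.0499
  solve Keq expr → x = -0.002058; check Q = 4.1820e-05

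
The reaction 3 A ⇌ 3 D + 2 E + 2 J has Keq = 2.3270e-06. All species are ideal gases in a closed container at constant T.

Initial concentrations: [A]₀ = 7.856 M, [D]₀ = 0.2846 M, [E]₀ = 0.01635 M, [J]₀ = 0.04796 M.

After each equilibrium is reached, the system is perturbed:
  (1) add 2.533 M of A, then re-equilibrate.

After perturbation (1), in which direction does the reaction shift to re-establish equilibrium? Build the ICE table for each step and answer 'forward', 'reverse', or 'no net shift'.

Q₀ = 2.9234e-11 vs Keq = 2.3270e-06 ⇒ Q<K, forward
Step 1:
                  A         D         E         J
  I           7.856    0.2846   0.01635   0.04796
  C          -0.334     0.334    0.2227    0.2227
  E           7.522    0.6186     0.239    0.2706
  solve Keq expr → x = 0.1113; check Q = 2.3270e-06
Then add 2.533 M of A.
Step 2:
                  A         D         E         J
  I           10.06    0.6186     0.239    0.2706
  C        -0.05926   0.05926   0.03951   0.03951
  E           9.996    0.6779    0.2785    0.3101
  solve Keq expr → x = 0.01975; check Q = 2.3270e-06

Direction: forward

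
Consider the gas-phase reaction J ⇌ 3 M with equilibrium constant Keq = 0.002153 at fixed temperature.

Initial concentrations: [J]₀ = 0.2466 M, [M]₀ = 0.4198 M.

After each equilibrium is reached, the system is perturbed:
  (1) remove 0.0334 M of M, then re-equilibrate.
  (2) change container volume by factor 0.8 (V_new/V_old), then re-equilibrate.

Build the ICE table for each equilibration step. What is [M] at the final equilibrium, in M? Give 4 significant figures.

[M]_eq = 0.09796 M

Q₀ = 0.3 vs Keq = 0.002153 ⇒ Q>K, reverse
Step 1:
                   J          M
  I           0.2466     0.4198
  C           0.1094    -0.3283
  E            0.356    0.09152
  solve Keq expr → x = -0.1094; check Q = 0.002153
Then remove 0.0334 M of M.
Step 2:
                   J          M
  I            0.356    0.05812
  C         -0.01082    0.03246
  E           0.3452    0.09058
  solve Keq expr → x = 0.01082; check Q = 0.002153
Then change container volume by factor 0.8 (V_new/V_old).
Step 3:
                   J          M
  I           0.4315     0.1132
  C          0.00509   -0.01527
  E           0.4366    0.09796
  solve Keq expr → x = -0.00509; check Q = 0.002153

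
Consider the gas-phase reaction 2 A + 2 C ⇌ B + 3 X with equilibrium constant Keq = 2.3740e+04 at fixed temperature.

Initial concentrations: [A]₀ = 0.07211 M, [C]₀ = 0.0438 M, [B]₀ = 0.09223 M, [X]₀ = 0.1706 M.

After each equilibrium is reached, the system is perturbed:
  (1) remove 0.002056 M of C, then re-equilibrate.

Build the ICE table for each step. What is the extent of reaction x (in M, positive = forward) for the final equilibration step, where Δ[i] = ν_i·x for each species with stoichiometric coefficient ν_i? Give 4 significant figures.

Q₀ = 45.91 vs Keq = 2.3740e+04 ⇒ Q<K, forward
Step 1:
                   A          C          B          X
  Initial    0.07211     0.0438    0.09223     0.1706
  Change    -0.03715   -0.03715    0.01857    0.05572
  Equil      0.03496   0.006653     0.1108     0.2263
  solve Keq expr → x = 0.01857; check Q = 2.3740e+04
Then remove 0.002056 M of C.
Step 2:
                   A          C          B          X
  Initial    0.03496   0.004597     0.1108     0.2263
  Change    0.001633   0.001633 -8.1656e-04   -0.00245
  Equil       0.0366    0.00623       0.11     0.2239
  solve Keq expr → x = -8.1656e-04; check Q = 2.3740e+04

x = -8.1656e-04 M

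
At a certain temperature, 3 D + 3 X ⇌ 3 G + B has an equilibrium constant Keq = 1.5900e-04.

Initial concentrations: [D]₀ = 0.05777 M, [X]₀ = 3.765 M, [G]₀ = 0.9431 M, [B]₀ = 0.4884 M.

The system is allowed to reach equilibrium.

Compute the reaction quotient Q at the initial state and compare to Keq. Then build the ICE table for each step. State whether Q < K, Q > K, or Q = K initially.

Q₀ = 39.82 vs Keq = 1.5900e-04 ⇒ Q>K, reverse
Step 1:
                   D          X          G          B
  I          0.05777      3.765     0.9431     0.4884
  C           0.6706     0.6706    -0.6706    -0.2235
  E           0.7283      4.436     0.2725     0.2649
  solve Keq expr → x = -0.2235; check Q = 1.5900e-04

Q₀ = 39.82; Q > K (proceeds reverse)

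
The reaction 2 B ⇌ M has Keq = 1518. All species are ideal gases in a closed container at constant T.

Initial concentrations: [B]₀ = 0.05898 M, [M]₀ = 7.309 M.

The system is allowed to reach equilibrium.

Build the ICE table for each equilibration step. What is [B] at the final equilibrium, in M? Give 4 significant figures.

[B]_eq = 0.06936 M

Q₀ = 2101 vs Keq = 1518 ⇒ Q>K, reverse
Step 1:
                   B          M
  I          0.05898      7.309
  C          0.01038  -0.005192
  E          0.06936      7.304
  solve Keq expr → x = -0.005192; check Q = 1518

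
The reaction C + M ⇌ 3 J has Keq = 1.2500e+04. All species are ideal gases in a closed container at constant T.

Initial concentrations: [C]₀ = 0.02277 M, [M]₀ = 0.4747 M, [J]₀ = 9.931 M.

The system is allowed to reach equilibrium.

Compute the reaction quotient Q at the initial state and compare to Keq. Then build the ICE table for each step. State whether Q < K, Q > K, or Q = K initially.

Q₀ = 9.0614e+04 vs Keq = 1.2500e+04 ⇒ Q>K, reverse
Step 1:
                    C           M           J
  init        0.02277      0.4747       9.931
  Δ            0.1012      0.1012     -0.3036
  eq            0.124      0.5759       9.627
  solve Keq expr → x = -0.1012; check Q = 1.2500e+04

Q₀ = 9.0614e+04; Q > K (proceeds reverse)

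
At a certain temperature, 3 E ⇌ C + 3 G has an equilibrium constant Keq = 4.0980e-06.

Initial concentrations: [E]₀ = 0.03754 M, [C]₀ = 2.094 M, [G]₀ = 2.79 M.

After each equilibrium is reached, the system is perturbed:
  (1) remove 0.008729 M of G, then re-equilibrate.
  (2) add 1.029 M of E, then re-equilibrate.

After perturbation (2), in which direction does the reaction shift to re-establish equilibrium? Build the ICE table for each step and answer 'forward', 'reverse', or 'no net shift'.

Direction: forward

Q₀ = 8.5962e+05 vs Keq = 4.0980e-06 ⇒ Q>K, reverse
Step 1:
                  E         C         G
  Initial   0.03754     2.094      2.79
  Change      2.748   -0.9159    -2.748
  Equil       2.785     1.178    0.0422
  solve Keq expr → x = -0.9159; check Q = 4.0980e-06
Then remove 0.008729 M of G.
Step 2:
                  E         C         G
  Initial     2.785     1.178   0.03347
  Change  -0.008565  0.002855  0.008565
  Equil       2.777     1.181   0.04204
  solve Keq expr → x = 0.002855; check Q = 4.0980e-06
Then add 1.029 M of E.
Step 3:
                  E         C         G
  Initial     3.806     1.181   0.04204
  Change   -0.01527  0.005088   0.01527
  Equil       3.791     1.186    0.0573
  solve Keq expr → x = 0.005088; check Q = 4.0980e-06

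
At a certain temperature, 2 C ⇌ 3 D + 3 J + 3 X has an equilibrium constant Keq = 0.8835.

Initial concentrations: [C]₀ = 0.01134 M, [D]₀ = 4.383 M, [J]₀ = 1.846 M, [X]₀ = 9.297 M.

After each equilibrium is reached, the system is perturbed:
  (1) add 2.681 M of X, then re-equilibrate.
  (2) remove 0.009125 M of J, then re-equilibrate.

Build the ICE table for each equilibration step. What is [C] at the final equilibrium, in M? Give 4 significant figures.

Q₀ = 3.3099e+09 vs Keq = 0.8835 ⇒ Q>K, reverse
Step 1:
                  C         D         J         X
  init      0.01134     4.383     1.846     9.297
  Δ           1.193     -1.79     -1.79     -1.79
  eq          1.205     2.593   0.05582     7.507
  solve Keq expr → x = -0.5967; check Q = 0.8835
Then add 2.681 M of X.
Step 2:
                  C         D         J         X
  init        1.205     2.593   0.05582     10.19
  Δ        0.009459  -0.01419  -0.01419  -0.01419
  eq          1.214     2.579   0.04163     10.17
  solve Keq expr → x = -0.00473; check Q = 0.8835
Then remove 0.009125 M of J.
Step 3:
                  C         D         J         X
  init        1.214     2.579   0.03251     10.17
  Δ       -0.005876  0.008813  0.008813  0.008813
  eq          1.208     2.587   0.04132     10.18
  solve Keq expr → x = 0.002938; check Q = 0.8835

[C]_eq = 1.208 M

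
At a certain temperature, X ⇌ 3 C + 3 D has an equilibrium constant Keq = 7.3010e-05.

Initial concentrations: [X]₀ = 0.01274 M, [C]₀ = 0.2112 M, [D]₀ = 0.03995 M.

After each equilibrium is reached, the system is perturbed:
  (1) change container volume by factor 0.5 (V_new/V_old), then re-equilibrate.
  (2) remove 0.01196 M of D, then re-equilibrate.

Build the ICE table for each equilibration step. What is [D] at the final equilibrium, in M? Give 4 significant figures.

Q₀ = 4.7148e-05 vs Keq = 7.3010e-05 ⇒ Q<K, forward
Step 1:
                    X           C           D
  init        0.01274      0.2112     0.03995
  Δ         -0.001286    0.003858    0.003858
  eq          0.01145      0.2151     0.04381
  solve Keq expr → x = 0.001286; check Q = 7.3010e-05
Then change container volume by factor 0.5 (V_new/V_old).
Step 2:
                    X           C           D
  init        0.02291      0.4301     0.08762
  Δ           0.01671    -0.05012    -0.05012
  eq          0.03962        0.38     0.03749
  solve Keq expr → x = -0.01671; check Q = 7.3010e-05
Then remove 0.01196 M of D.
Step 3:
                    X           C           D
  init        0.03962        0.38     0.02553
  Δ         -0.003318    0.009953    0.009953
  eq           0.0363      0.3899     0.03549
  solve Keq expr → x = 0.003318; check Q = 7.3010e-05

[D]_eq = 0.03549 M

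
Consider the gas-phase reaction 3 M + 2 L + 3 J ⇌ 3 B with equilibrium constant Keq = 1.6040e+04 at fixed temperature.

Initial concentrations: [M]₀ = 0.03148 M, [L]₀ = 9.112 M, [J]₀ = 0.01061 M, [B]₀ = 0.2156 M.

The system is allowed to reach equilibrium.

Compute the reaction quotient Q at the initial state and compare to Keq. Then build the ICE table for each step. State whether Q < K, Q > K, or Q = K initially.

Q₀ = 3.2394e+06 vs Keq = 1.6040e+04 ⇒ Q>K, reverse
Step 1:
                    M           L           J           B
  Initial     0.03148       9.112     0.01061      0.2156
  Change      0.02214     0.01476     0.02214    -0.02214
  Equil       0.05362       9.127     0.03275      0.1935
  solve Keq expr → x = -0.007382; check Q = 1.6040e+04

Q₀ = 3.2394e+06; Q > K (proceeds reverse)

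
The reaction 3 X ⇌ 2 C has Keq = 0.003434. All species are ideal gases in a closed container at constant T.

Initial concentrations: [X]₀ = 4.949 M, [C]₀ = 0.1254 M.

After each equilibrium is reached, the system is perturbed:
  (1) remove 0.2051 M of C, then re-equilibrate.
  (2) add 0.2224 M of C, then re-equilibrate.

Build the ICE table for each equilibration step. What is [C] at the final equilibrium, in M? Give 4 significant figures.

[C]_eq = 0.5339 M

Q₀ = 1.2973e-04 vs Keq = 0.003434 ⇒ Q<K, forward
Step 1:
                    X           C
  Initial       4.949      0.1254
  Change      -0.6071      0.4048
  Equil         4.342      0.5302
  solve Keq expr → x = 0.2024; check Q = 0.003434
Then remove 0.2051 M of C.
Step 2:
                    X           C
  Initial       4.342      0.3251
  Change      -0.2421      0.1614
  Equil           4.1      0.4865
  solve Keq expr → x = 0.08069; check Q = 0.003434
Then add 0.2224 M of C.
Step 3:
                    X           C
  Initial         4.1      0.7089
  Change       0.2624      -0.175
  Equil         4.362      0.5339
  solve Keq expr → x = -0.08748; check Q = 0.003434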